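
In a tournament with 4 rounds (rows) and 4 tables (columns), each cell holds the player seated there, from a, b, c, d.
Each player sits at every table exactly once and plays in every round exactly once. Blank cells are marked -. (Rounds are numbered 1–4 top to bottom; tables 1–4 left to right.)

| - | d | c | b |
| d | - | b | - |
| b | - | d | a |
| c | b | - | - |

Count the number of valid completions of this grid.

Round 1, table 1: eliminating its round and table leaves {a}.
Round 2, table 2: eliminating its round and table leaves {a, c}.
Round 2, table 4: eliminating its round and table leaves {c}.
Round 3, table 2: eliminating its round and table leaves {c}.
Round 4, table 3: eliminating its round and table leaves {a}.
Round 4, table 4: eliminating its round and table leaves {d}.
Only one assignment across all blanks avoids any round or table repeat, giving 1 completion.

1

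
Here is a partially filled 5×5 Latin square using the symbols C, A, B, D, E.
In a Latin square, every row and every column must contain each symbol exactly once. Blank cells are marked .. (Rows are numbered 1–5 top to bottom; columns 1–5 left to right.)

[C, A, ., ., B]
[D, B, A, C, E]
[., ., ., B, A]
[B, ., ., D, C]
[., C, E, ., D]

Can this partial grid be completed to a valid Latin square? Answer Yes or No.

Row 4, column 3: row 4 together with column 3 already contain {C, A, B, D, E} — every symbol — so nothing can go there. The grid has no valid completion.

No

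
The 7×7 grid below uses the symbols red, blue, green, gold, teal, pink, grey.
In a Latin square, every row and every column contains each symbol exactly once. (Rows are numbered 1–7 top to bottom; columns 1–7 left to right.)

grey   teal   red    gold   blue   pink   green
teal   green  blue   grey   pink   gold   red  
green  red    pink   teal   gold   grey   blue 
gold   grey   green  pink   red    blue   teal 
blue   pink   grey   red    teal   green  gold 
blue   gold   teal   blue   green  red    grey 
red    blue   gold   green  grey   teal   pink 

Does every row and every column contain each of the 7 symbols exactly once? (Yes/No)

Row 6 contains blue twice (at columns 1 and 4), so it is not a permutation.

No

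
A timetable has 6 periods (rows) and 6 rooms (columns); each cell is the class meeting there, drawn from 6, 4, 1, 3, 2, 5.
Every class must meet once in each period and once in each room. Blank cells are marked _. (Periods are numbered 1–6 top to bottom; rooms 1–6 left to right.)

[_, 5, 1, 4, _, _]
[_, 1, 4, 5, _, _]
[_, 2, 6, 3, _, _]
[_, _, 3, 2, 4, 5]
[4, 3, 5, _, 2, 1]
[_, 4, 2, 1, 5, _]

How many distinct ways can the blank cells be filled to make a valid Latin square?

4

Period 1, room 1: eliminating its period and room leaves {6, 3, 2}.
Period 1, room 5: eliminating its period and room leaves {6, 3}.
Period 1, room 6: eliminating its period and room leaves {6, 3, 2}.
Period 2, room 1: eliminating its period and room leaves {6, 3, 2}.
Period 2, room 5: eliminating its period and room leaves {6, 3}.
Period 2, room 6: eliminating its period and room leaves {6, 3, 2}.
Period 3, room 1: eliminating its period and room leaves {1, 5}.
Period 3, room 5: eliminating its period and room leaves {1}.
Period 3, room 6: eliminating its period and room leaves {4}.
Period 4, room 1: eliminating its period and room leaves {6, 1}.
Period 4, room 2: eliminating its period and room leaves {6}.
Period 5, room 4: eliminating its period and room leaves {6}.
Period 6, room 1: eliminating its period and room leaves {6, 3}.
Period 6, room 6: eliminating its period and room leaves {6, 3}.
Enumerating the assignments across these blanks that avoid any period or room repeat gives 4 completions.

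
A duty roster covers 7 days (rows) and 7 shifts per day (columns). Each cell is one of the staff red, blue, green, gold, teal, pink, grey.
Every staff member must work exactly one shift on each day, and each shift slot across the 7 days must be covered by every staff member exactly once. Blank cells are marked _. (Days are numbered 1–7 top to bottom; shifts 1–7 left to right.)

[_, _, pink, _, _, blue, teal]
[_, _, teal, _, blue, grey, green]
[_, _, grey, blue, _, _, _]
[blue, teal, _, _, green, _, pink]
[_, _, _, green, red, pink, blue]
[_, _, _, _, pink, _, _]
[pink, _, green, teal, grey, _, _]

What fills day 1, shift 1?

grey

Day 1, shift 5: day 1 has {blue, teal, pink} and shift 5 has {red, blue, green, pink, grey}, leaving only gold.
Day 3, shift 5: day 3 has {blue, grey} and shift 5 has {red, blue, green, gold, pink, grey}, leaving only teal.
Day 5, shift 3: day 5 has {red, blue, green, pink} and shift 3 has {green, teal, pink, grey}, leaving only gold.
Day 4, shift 3: day 4 has {blue, green, teal, pink} and shift 3 has {green, gold, teal, pink, grey}, leaving only red.
Day 4, shift 6: day 4 has {red, blue, green, teal, pink} and shift 6 has {blue, pink, grey}, leaving only gold.
Day 4, shift 4: day 4 has {red, blue, green, gold, teal, pink} and shift 4 has {blue, green, teal}, leaving only grey.
Day 1, shift 4: day 1 has {blue, gold, teal, pink} and shift 4 has {blue, green, teal, grey}, leaving only red.
Day 5, shift 2: day 5 has {red, blue, green, gold, pink} and shift 2 has {teal}, leaving only grey.
Day 1, shift 2: day 1 has {red, blue, gold, teal, pink} and shift 2 has {teal, grey}, leaving only green.
Day 1 already has {red, blue, green, gold, teal, pink} and shift 1 already has {blue, pink}, so day 1, shift 1 must be grey.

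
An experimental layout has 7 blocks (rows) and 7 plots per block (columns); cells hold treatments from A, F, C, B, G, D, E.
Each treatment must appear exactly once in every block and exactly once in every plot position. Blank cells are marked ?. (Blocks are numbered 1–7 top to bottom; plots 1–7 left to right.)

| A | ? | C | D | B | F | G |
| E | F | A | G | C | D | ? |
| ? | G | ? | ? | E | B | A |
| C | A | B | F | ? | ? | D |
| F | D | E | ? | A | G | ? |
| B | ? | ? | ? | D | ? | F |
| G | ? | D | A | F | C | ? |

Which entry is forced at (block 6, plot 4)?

Block 1, plot 2: block 1 has {A, F, C, B, G, D} and plot 2 has {A, F, G, D}, leaving only E.
Block 2, plot 7: block 2 has {A, F, C, G, D, E} and plot 7 has {A, F, G, D}, leaving only B.
Block 3, plot 1: block 3 has {A, B, G, E} and plot 1 has {A, F, C, B, G, E}, leaving only D.
Block 3, plot 3: block 3 has {A, B, G, D, E} and plot 3 has {A, C, B, D, E}, leaving only F.
Block 3, plot 4: block 3 has {A, F, B, G, D, E} and plot 4 has {A, F, G, D}, leaving only C.
Block 6 already has {F, B, D} and plot 4 already has {A, F, C, G, D}, so block 6, plot 4 must be E.

E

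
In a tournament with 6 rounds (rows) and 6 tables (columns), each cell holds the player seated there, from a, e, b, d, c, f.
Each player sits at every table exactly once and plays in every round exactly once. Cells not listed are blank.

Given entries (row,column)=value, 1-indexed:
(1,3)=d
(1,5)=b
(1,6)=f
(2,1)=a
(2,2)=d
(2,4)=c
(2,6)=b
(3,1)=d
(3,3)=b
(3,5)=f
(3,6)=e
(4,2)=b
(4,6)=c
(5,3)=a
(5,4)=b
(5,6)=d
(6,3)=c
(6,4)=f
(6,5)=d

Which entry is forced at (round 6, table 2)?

Round 2, table 5: round 2 has {a, b, d, c} and table 5 has {b, d, f}, leaving only e.
Round 2, table 3: round 2 has {a, e, b, d, c} and table 3 has {a, b, d, c}, leaving only f.
Round 3, table 4: round 3 has {e, b, d, f} and table 4 has {b, c, f}, leaving only a.
Round 1, table 4: round 1 has {b, d, f} and table 4 has {a, b, c, f}, leaving only e.
Round 1, table 1: round 1 has {e, b, d, f} and table 1 has {a, d}, leaving only c.
Round 1, table 2: round 1 has {e, b, d, c, f} and table 2 has {b, d}, leaving only a.
Round 6 already has {d, c, f} and table 2 already has {a, b, d}, so round 6, table 2 must be e.

e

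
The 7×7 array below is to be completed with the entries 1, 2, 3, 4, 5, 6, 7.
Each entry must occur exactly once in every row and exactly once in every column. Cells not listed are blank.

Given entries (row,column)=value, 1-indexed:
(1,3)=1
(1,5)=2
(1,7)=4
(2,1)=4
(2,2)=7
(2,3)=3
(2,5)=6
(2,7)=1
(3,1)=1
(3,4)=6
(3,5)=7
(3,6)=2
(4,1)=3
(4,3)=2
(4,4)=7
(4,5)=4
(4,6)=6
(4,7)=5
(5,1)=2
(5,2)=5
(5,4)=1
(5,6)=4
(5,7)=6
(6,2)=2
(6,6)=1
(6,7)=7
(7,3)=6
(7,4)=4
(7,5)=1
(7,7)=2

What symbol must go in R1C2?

Row 2, column 6: row 2 has {1, 3, 4, 6, 7} and column 6 has {1, 2, 4, 6}, leaving only 5.
Row 2, column 4: row 2 has {1, 3, 4, 5, 6, 7} and column 4 has {1, 4, 6, 7}, leaving only 2.
Row 3, column 7: row 3 has {1, 2, 6, 7} and column 7 has {1, 2, 4, 5, 6, 7}, leaving only 3.
Row 3, column 2: row 3 has {1, 2, 3, 6, 7} and column 2 has {2, 5, 7}, leaving only 4.
Row 3, column 3: row 3 has {1, 2, 3, 4, 6, 7} and column 3 has {1, 2, 3, 6}, leaving only 5.
Row 4, column 2: row 4 has {2, 3, 4, 5, 6, 7} and column 2 has {2, 4, 5, 7}, leaving only 1.
Row 5, column 3: row 5 has {1, 2, 4, 5, 6} and column 3 has {1, 2, 3, 5, 6}, leaving only 7.
Row 5, column 5: row 5 has {1, 2, 4, 5, 6, 7} and column 5 has {1, 2, 4, 6, 7}, leaving only 3.
Row 6, column 3: row 6 has {1, 2, 7} and column 3 has {1, 2, 3, 5, 6, 7}, leaving only 4.
Row 6, column 5: row 6 has {1, 2, 4, 7} and column 5 has {1, 2, 3, 4, 6, 7}, leaving only 5.
Row 6, column 1: row 6 has {1, 2, 4, 5, 7} and column 1 has {1, 2, 3, 4}, leaving only 6.
Row 6, column 4: row 6 has {1, 2, 4, 5, 6, 7} and column 4 has {1, 2, 4, 6, 7}, leaving only 3.
Row 1, column 4: row 1 has {1, 2, 4} and column 4 has {1, 2, 3, 4, 6, 7}, leaving only 5.
Row 1, column 1: row 1 has {1, 2, 4, 5} and column 1 has {1, 2, 3, 4, 6}, leaving only 7.
Row 1, column 6: row 1 has {1, 2, 4, 5, 7} and column 6 has {1, 2, 4, 5, 6}, leaving only 3.
Row 1 already has {1, 2, 3, 4, 5, 7} and column 2 already has {1, 2, 4, 5, 7}, so row 1, column 2 must be 6.

6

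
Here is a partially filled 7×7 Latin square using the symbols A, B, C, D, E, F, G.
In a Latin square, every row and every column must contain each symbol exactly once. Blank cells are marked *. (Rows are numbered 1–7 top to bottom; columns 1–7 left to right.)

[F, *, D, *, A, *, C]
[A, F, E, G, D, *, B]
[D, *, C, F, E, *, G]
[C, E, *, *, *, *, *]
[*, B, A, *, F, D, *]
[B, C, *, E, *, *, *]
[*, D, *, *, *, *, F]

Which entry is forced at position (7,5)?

Row 1, column 2: row 1 has {A, C, D, F} and column 2 has {B, C, D, E, F}, leaving only G.
Row 1, column 4: row 1 has {A, C, D, F, G} and column 4 has {E, F, G}, leaving only B.
Row 1, column 6: row 1 has {A, B, C, D, F, G} and column 6 has {D}, leaving only E.
Row 2, column 6: row 2 has {A, B, D, E, F, G} and column 6 has {D, E}, leaving only C.
Row 3, column 2: row 3 has {C, D, E, F, G} and column 2 has {B, C, D, E, F, G}, leaving only A.
Row 3, column 6: row 3 has {A, C, D, E, F, G} and column 6 has {C, D, E}, leaving only B.
Row 5, column 4: row 5 has {A, B, D, F} and column 4 has {B, E, F, G}, leaving only C.
Row 5, column 7: row 5 has {A, B, C, D, F} and column 7 has {B, C, F, G}, leaving only E.
Row 5, column 1: row 5 has {A, B, C, D, E, F} and column 1 has {A, B, C, D, F}, leaving only G.
Row 6, column 5: row 6 has {B, C, E} and column 5 has {A, D, E, F}, leaving only G.
Row 4, column 5: row 4 has {C, E} and column 5 has {A, D, E, F, G}, leaving only B.
Row 7 already has {D, F} and column 5 already has {A, B, D, E, F, G}, so row 7, column 5 must be C.

C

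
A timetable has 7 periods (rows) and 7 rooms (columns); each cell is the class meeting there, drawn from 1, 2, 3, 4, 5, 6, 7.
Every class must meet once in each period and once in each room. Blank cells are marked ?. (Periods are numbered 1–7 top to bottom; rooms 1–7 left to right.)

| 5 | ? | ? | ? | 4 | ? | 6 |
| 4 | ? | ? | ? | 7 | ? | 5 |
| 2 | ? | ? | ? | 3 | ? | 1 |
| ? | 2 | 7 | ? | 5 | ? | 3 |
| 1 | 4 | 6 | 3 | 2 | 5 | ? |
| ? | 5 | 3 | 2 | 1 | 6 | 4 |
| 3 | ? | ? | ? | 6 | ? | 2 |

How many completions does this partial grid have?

Period 1, room 2: eliminating its period and room leaves {1, 3, 7}.
Period 1, room 3: eliminating its period and room leaves {1, 2}.
Period 1, room 4: eliminating its period and room leaves {1, 7}.
Period 1, room 6: eliminating its period and room leaves {1, 2, 3, 7}.
Period 2, room 2: eliminating its period and room leaves {1, 3, 6}.
Period 2, room 3: eliminating its period and room leaves {1, 2}.
Period 2, room 4: eliminating its period and room leaves {1, 6}.
Period 2, room 6: eliminating its period and room leaves {1, 2, 3}.
Period 3, room 2: eliminating its period and room leaves {6, 7}.
Period 3, room 3: eliminating its period and room leaves {4, 5}.
Period 3, room 4: eliminating its period and room leaves {4, 5, 6, 7}.
Period 3, room 6: eliminating its period and room leaves {4, 7}.
Period 4, room 1: eliminating its period and room leaves {6}.
Period 4, room 4: eliminating its period and room leaves {1, 4, 6}.
Period 4, room 6: eliminating its period and room leaves {1, 4}.
Period 5, room 7: eliminating its period and room leaves {7}.
Period 6, room 1: eliminating its period and room leaves {7}.
Period 7, room 2: eliminating its period and room leaves {1, 7}.
Period 7, room 3: eliminating its period and room leaves {1, 4, 5}.
Period 7, room 4: eliminating its period and room leaves {1, 4, 5, 7}.
Period 7, room 6: eliminating its period and room leaves {1, 4, 7}.
Enumerating the assignments across these blanks that avoid any period or room repeat gives 9 completions.

9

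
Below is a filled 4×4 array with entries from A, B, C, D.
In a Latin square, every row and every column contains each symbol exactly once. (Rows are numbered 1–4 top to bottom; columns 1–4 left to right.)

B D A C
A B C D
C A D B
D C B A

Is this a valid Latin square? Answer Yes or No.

Yes

Each row is a permutation of the 4 symbols, and so is each column.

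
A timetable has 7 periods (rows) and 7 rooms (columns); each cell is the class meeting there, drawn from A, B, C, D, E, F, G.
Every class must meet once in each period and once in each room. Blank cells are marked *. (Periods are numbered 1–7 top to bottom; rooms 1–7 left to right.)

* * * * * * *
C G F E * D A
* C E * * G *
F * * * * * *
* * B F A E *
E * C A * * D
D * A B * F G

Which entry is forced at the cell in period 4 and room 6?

A

Period 2, room 5: period 2 has {A, C, D, E, F, G} and room 5 has {A}, leaving only B.
Period 3, room 4: period 3 has {C, E, G} and room 4 has {A, B, E, F}, leaving only D.
Period 3, room 5: period 3 has {C, D, E, G} and room 5 has {A, B}, leaving only F.
Period 3, room 7: period 3 has {C, D, E, F, G} and room 7 has {A, D, G}, leaving only B.
Period 3, room 1: period 3 has {B, C, D, E, F, G} and room 1 has {C, D, E, F}, leaving only A.
Period 5, room 1: period 5 has {A, B, E, F} and room 1 has {A, C, D, E, F}, leaving only G.
Period 1, room 1: period 1 has {} and room 1 has {A, C, D, E, F, G}, leaving only B.
Period 5, room 2: period 5 has {A, B, E, F, G} and room 2 has {C, G}, leaving only D.
Period 5, room 7: period 5 has {A, B, D, E, F, G} and room 7 has {A, B, D, G}, leaving only C.
Period 4, room 7: period 4 has {F} and room 7 has {A, B, C, D, G}, leaving only E.
Period 1, room 7: period 1 has {B} and room 7 has {A, B, C, D, E, G}, leaving only F.
Period 6, room 5: period 6 has {A, C, D, E} and room 5 has {A, B, F}, leaving only G.
Period 6, room 6: period 6 has {A, C, D, E, G} and room 6 has {D, E, F, G}, leaving only B.
Period 6, room 2: period 6 has {A, B, C, D, E, G} and room 2 has {C, D, G}, leaving only F.
Period 7, room 2: period 7 has {A, B, D, F, G} and room 2 has {C, D, F, G}, leaving only E.
Period 1, room 2: period 1 has {B, F} and room 2 has {C, D, E, F, G}, leaving only A.
Period 1, room 6: period 1 has {A, B, F} and room 6 has {B, D, E, F, G}, leaving only C.
Period 4 already has {E, F} and room 6 already has {B, C, D, E, F, G}, so period 4, room 6 must be A.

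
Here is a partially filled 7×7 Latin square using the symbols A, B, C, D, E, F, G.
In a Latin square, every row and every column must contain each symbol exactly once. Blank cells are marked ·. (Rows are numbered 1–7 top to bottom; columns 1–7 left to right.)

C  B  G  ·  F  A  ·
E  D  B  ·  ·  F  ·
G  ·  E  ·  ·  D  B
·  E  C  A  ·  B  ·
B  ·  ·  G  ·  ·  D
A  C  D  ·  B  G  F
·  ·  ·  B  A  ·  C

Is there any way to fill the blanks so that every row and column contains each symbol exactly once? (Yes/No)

Yes

No row or column among the givens repeats a symbol, and propagating forced cells runs into no contradiction.
One valid completion exists (for instance, C B G D F A E / E D B C G F A / G A E F C D B / F E C A D B G / B F A G E C D / A C D E B G F / D G F B A E C).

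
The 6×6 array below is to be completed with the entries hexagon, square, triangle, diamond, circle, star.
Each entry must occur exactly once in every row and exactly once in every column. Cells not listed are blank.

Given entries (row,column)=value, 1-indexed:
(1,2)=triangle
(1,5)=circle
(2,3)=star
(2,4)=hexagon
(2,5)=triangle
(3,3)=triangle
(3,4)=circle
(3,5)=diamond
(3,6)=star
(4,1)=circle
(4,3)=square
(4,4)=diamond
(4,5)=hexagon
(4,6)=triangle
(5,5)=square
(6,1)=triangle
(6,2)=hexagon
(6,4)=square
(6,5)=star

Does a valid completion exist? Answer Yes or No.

Yes

No row or column among the givens repeats a symbol, and propagating forced cells runs into no contradiction.
One valid completion exists (for instance, diamond triangle hexagon star circle square / square diamond star hexagon triangle circle / hexagon square triangle circle diamond star / circle star square diamond hexagon triangle / star circle diamond triangle square hexagon / triangle hexagon circle square star diamond).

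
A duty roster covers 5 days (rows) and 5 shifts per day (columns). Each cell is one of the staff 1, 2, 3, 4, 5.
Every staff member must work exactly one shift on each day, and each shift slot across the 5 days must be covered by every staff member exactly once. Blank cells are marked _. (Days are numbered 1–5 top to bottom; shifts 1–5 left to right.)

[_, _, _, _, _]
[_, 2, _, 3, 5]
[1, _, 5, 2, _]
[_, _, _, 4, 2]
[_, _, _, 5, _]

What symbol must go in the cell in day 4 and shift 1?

Day 1, shift 4: day 1 has {} and shift 4 has {2, 3, 4, 5}, leaving only 1.
Day 2, shift 1: day 2 has {2, 3, 5} and shift 1 has {1}, leaving only 4.
Day 2, shift 3: day 2 has {2, 3, 4, 5} and shift 3 has {5}, leaving only 1.
Day 4, shift 3: day 4 has {2, 4} and shift 3 has {1, 5}, leaving only 3.
Day 4 already has {2, 3, 4} and shift 1 already has {1, 4}, so day 4, shift 1 must be 5.

5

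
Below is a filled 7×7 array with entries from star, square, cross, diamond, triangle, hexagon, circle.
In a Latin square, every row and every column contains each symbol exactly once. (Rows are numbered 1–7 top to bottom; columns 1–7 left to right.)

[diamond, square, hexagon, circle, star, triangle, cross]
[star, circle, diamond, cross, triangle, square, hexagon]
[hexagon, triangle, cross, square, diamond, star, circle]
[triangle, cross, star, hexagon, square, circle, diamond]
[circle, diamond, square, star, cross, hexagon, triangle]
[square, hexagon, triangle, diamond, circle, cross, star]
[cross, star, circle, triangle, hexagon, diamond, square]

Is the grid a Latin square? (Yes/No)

Each row is a permutation of the 7 symbols, and so is each column.

Yes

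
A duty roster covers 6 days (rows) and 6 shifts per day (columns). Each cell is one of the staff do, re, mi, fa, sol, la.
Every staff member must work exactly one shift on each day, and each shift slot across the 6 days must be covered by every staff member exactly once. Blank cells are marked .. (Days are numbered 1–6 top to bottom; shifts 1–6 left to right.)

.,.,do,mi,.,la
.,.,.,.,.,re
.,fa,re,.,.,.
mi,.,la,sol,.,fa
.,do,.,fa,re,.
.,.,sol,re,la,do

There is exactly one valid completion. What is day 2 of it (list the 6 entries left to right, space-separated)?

Day 4, shift 2: day 4 has {mi, fa, sol, la} and shift 2 has {do, fa}, leaving only re.
Day 1, shift 2: day 1 has {do, mi, la} and shift 2 has {do, re, fa}, leaving only sol.
Day 1, shift 5: day 1 has {do, mi, sol, la} and shift 5 has {re, la}, leaving only fa.
Day 1, shift 1: day 1 has {do, mi, fa, sol, la} and shift 1 has {mi}, leaving only re.
Day 4, shift 5: day 4 has {re, mi, fa, sol, la} and shift 5 has {re, fa, la}, leaving only do.
Day 5, shift 3: day 5 has {do, re, fa} and shift 3 has {do, re, sol, la}, leaving only mi.
Day 2, shift 3: day 2 has {re} and shift 3 has {do, re, mi, sol, la}, leaving only fa.
Day 5, shift 6: day 5 has {do, re, mi, fa} and shift 6 has {do, re, fa, la}, leaving only sol.
Day 3, shift 6: day 3 has {re, fa} and shift 6 has {do, re, fa, sol, la}, leaving only mi.
Day 3, shift 5: day 3 has {re, mi, fa} and shift 5 has {do, re, fa, la}, leaving only sol.
Day 2, shift 5: day 2 has {re, fa} and shift 5 has {do, re, fa, sol, la}, leaving only mi.
Day 2, shift 2: day 2 has {re, mi, fa} and shift 2 has {do, re, fa, sol}, leaving only la.
Day 2, shift 4: day 2 has {re, mi, fa, la} and shift 4 has {re, mi, fa, sol}, leaving only do.
Day 2, shift 1: day 2 has {do, re, mi, fa, la} and shift 1 has {re, mi}, leaving only sol.
So day 2 reads: sol la fa do mi re.

sol la fa do mi re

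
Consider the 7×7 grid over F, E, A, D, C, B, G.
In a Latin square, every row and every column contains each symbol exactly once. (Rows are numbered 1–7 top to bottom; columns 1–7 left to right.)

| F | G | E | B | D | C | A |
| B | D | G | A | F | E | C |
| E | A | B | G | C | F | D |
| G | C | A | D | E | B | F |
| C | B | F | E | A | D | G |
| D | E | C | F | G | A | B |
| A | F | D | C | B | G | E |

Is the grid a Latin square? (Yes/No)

Yes

Each row is a permutation of the 7 symbols, and so is each column.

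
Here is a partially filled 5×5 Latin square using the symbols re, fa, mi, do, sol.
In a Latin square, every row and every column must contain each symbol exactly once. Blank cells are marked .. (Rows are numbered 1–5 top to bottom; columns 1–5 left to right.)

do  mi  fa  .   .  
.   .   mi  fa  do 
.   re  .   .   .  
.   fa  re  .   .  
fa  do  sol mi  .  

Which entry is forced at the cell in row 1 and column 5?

Row 2, column 2: row 2 has {fa, mi, do} and column 2 has {re, fa, mi, do}, leaving only sol.
Row 2, column 1: row 2 has {fa, mi, do, sol} and column 1 has {fa, do}, leaving only re.
Row 3, column 3: row 3 has {re} and column 3 has {re, fa, mi, sol}, leaving only do.
Row 3, column 4: row 3 has {re, do} and column 4 has {fa, mi}, leaving only sol.
Row 1, column 4: row 1 has {fa, mi, do} and column 4 has {fa, mi, sol}, leaving only re.
Row 1 already has {re, fa, mi, do} and column 5 already has {do}, so row 1, column 5 must be sol.

sol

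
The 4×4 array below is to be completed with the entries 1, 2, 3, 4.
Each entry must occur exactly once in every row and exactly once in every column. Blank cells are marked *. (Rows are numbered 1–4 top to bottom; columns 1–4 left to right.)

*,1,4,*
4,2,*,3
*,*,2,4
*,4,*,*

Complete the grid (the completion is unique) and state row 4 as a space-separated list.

Row 1, column 4: row 1 has {1, 4} and column 4 has {3, 4}, leaving only 2.
Row 4, column 4: row 4 has {4} and column 4 has {2, 3, 4}, leaving only 1.
Row 4, column 3: row 4 has {1, 4} and column 3 has {2, 4}, leaving only 3.
Row 4, column 1: row 4 has {1, 3, 4} and column 1 has {4}, leaving only 2.
So row 4 reads: 2 4 3 1.

2 4 3 1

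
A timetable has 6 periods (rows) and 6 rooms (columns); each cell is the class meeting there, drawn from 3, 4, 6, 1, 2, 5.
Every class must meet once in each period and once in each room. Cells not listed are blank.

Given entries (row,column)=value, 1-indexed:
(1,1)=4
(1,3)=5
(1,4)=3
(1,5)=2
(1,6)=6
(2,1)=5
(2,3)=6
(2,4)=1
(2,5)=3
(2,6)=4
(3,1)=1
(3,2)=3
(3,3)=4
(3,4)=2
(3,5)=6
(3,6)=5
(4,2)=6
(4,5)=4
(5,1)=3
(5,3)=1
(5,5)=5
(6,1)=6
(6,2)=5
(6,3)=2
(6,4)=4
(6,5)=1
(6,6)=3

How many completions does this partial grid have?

Period 1, room 2: eliminating its period and room leaves {1}.
Period 2, room 2: eliminating its period and room leaves {2}.
Period 4, room 1: eliminating its period and room leaves {2}.
Period 4, room 3: eliminating its period and room leaves {3}.
Period 4, room 4: eliminating its period and room leaves {5}.
Period 4, room 6: eliminating its period and room leaves {1, 2}.
Period 5, room 2: eliminating its period and room leaves {4, 2}.
Period 5, room 4: eliminating its period and room leaves {6}.
Period 5, room 6: eliminating its period and room leaves {2}.
Only one assignment across all blanks avoids any period or room repeat, giving 1 completion.

1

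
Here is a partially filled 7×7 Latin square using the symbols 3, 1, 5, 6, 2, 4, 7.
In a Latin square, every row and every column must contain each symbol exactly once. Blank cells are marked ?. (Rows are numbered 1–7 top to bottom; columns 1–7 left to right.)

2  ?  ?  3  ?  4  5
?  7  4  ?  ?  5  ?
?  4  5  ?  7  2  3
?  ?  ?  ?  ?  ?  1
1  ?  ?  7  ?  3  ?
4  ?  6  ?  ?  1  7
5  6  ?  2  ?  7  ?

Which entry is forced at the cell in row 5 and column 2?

5

Row 1, column 2: row 1 has {3, 5, 2, 4} and column 2 has {6, 4, 7}, leaving only 1.
Row 1, column 3: row 1 has {3, 1, 5, 2, 4} and column 3 has {5, 6, 4}, leaving only 7.
Row 1, column 5: row 1 has {3, 1, 5, 2, 4, 7} and column 5 has {7}, leaving only 6.
Row 3, column 1: row 3 has {3, 5, 2, 4, 7} and column 1 has {1, 5, 2, 4}, leaving only 6.
Row 2, column 1: row 2 has {5, 4, 7} and column 1 has {1, 5, 6, 2, 4}, leaving only 3.
Row 3, column 4: row 3 has {3, 5, 6, 2, 4, 7} and column 4 has {3, 2, 7}, leaving only 1.
Row 2, column 4: row 2 has {3, 5, 4, 7} and column 4 has {3, 1, 2, 7}, leaving only 6.
Row 2, column 7: row 2 has {3, 5, 6, 4, 7} and column 7 has {3, 1, 5, 7}, leaving only 2.
Row 2, column 5: row 2 has {3, 5, 6, 2, 4, 7} and column 5 has {6, 7}, leaving only 1.
Row 4, column 1: row 4 has {1} and column 1 has {3, 1, 5, 6, 2, 4}, leaving only 7.
Row 4, column 6: row 4 has {1, 7} and column 6 has {3, 1, 5, 2, 4, 7}, leaving only 6.
Row 5, column 3: row 5 has {3, 1, 7} and column 3 has {5, 6, 4, 7}, leaving only 2.
Row 5 already has {3, 1, 2, 7} and column 2 already has {1, 6, 4, 7}, so row 5, column 2 must be 5.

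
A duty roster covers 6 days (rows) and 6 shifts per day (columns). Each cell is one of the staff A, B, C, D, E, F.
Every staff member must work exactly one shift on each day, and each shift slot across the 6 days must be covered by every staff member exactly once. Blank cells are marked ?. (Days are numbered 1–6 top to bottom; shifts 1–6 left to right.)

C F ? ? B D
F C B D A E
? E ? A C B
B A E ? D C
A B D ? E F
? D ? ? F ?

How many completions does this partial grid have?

1

Day 1, shift 3: eliminating its day and shift leaves {A}.
Day 1, shift 4: eliminating its day and shift leaves {E}.
Day 3, shift 1: eliminating its day and shift leaves {D}.
Day 3, shift 3: eliminating its day and shift leaves {F}.
Day 4, shift 4: eliminating its day and shift leaves {F}.
Day 5, shift 4: eliminating its day and shift leaves {C}.
Day 6, shift 1: eliminating its day and shift leaves {E}.
Day 6, shift 3: eliminating its day and shift leaves {A, C}.
Day 6, shift 4: eliminating its day and shift leaves {B, C, E}.
Day 6, shift 6: eliminating its day and shift leaves {A}.
Only one assignment across all blanks avoids any day or shift repeat, giving 1 completion.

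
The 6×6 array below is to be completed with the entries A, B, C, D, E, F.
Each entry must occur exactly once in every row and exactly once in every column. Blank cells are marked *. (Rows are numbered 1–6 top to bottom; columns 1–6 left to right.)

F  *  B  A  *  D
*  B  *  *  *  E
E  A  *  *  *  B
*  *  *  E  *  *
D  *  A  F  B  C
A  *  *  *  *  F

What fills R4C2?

Row 2, column 1: row 2 has {B, E} and column 1 has {A, D, E, F}, leaving only C.
Row 2, column 4: row 2 has {B, C, E} and column 4 has {A, E, F}, leaving only D.
Row 2, column 3: row 2 has {B, C, D, E} and column 3 has {A, B}, leaving only F.
Row 2, column 5: row 2 has {B, C, D, E, F} and column 5 has {B}, leaving only A.
Row 3, column 4: row 3 has {A, B, E} and column 4 has {A, D, E, F}, leaving only C.
Row 3, column 3: row 3 has {A, B, C, E} and column 3 has {A, B, F}, leaving only D.
Row 3, column 5: row 3 has {A, B, C, D, E} and column 5 has {A, B}, leaving only F.
Row 4, column 1: row 4 has {E} and column 1 has {A, C, D, E, F}, leaving only B.
Row 4, column 3: row 4 has {B, E} and column 3 has {A, B, D, F}, leaving only C.
Row 4, column 5: row 4 has {B, C, E} and column 5 has {A, B, F}, leaving only D.
Row 4 already has {B, C, D, E} and column 2 already has {A, B}, so row 4, column 2 must be F.

F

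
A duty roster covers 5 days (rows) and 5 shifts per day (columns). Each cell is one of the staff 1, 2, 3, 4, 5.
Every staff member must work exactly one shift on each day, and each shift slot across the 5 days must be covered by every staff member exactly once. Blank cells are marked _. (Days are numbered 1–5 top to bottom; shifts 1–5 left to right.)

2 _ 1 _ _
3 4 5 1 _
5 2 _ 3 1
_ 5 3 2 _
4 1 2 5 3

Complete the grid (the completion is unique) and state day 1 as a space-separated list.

Day 1, shift 2: day 1 has {1, 2} and shift 2 has {1, 2, 4, 5}, leaving only 3.
Day 1, shift 4: day 1 has {1, 2, 3} and shift 4 has {1, 2, 3, 5}, leaving only 4.
Day 1, shift 5: day 1 has {1, 2, 3, 4} and shift 5 has {1, 3}, leaving only 5.
So day 1 reads: 2 3 1 4 5.

2 3 1 4 5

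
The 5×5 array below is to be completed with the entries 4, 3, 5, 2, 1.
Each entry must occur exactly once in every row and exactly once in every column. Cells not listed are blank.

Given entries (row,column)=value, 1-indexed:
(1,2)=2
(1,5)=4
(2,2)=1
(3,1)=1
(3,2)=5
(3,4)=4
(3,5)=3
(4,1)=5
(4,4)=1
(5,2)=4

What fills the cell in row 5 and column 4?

3

Row 1, column 1: row 1 has {4, 2} and column 1 has {5, 1}, leaving only 3.
Row 1, column 4: row 1 has {4, 3, 2} and column 4 has {4, 1}, leaving only 5.
Row 1, column 3: row 1 has {4, 3, 5, 2} and column 3 has {}, leaving only 1.
Row 3, column 3: row 3 has {4, 3, 5, 1} and column 3 has {1}, leaving only 2.
Row 4, column 2: row 4 has {5, 1} and column 2 has {4, 5, 2, 1}, leaving only 3.
Row 4, column 3: row 4 has {3, 5, 1} and column 3 has {2, 1}, leaving only 4.
Row 4, column 5: row 4 has {4, 3, 5, 1} and column 5 has {4, 3}, leaving only 2.
Row 2, column 5: row 2 has {1} and column 5 has {4, 3, 2}, leaving only 5.
Row 2, column 3: row 2 has {5, 1} and column 3 has {4, 2, 1}, leaving only 3.
Row 2, column 4: row 2 has {3, 5, 1} and column 4 has {4, 5, 1}, leaving only 2.
Row 5 already has {4} and column 4 already has {4, 5, 2, 1}, so row 5, column 4 must be 3.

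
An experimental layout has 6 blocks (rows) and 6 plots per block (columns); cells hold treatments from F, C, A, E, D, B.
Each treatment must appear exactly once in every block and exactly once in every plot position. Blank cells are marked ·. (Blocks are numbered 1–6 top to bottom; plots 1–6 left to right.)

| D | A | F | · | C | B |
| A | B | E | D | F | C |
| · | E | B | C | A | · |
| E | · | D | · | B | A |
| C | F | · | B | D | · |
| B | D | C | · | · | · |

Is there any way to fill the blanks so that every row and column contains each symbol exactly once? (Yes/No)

No block or plot among the givens repeats a symbol, and propagating forced cells runs into no contradiction.
One valid completion exists (for instance, D A F E C B / A B E D F C / F E B C A D / E C D F B A / C F A B D E / B D C A E F).

Yes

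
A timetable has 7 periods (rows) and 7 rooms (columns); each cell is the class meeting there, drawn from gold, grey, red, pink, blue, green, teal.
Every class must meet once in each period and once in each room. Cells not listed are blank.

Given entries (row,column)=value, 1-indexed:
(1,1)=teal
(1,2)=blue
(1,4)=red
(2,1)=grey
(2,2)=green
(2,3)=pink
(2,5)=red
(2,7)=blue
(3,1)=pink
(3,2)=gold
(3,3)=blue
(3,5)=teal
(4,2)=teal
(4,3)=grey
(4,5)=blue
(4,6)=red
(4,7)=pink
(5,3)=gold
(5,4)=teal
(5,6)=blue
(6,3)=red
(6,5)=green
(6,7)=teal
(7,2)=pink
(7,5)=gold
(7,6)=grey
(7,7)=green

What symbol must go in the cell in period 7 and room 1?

red

Period 1, room 3: period 1 has {red, blue, teal} and room 3 has {gold, grey, red, pink, blue}, leaving only green.
Period 2, room 4: period 2 has {grey, red, pink, blue, green} and room 4 has {red, teal}, leaving only gold.
Period 2, room 6: period 2 has {gold, grey, red, pink, blue, green} and room 6 has {grey, red, blue}, leaving only teal.
Period 3, room 6: period 3 has {gold, pink, blue, teal} and room 6 has {grey, red, blue, teal}, leaving only green.
Period 3, room 4: period 3 has {gold, pink, blue, green, teal} and room 4 has {gold, red, teal}, leaving only grey.
Period 3, room 7: period 3 has {gold, grey, pink, blue, green, teal} and room 7 has {pink, blue, green, teal}, leaving only red.
Period 4, room 4: period 4 has {grey, red, pink, blue, teal} and room 4 has {gold, grey, red, teal}, leaving only green.
Period 4, room 1: period 4 has {grey, red, pink, blue, green, teal} and room 1 has {grey, pink, teal}, leaving only gold.
Period 5, room 7: period 5 has {gold, blue, teal} and room 7 has {red, pink, blue, green, teal}, leaving only grey.
Period 1, room 7: period 1 has {red, blue, green, teal} and room 7 has {grey, red, pink, blue, green, teal}, leaving only gold.
Period 1, room 6: period 1 has {gold, red, blue, green, teal} and room 6 has {grey, red, blue, green, teal}, leaving only pink.
Period 1, room 5: period 1 has {gold, red, pink, blue, green, teal} and room 5 has {gold, red, blue, green, teal}, leaving only grey.
Period 5, room 2: period 5 has {gold, grey, blue, teal} and room 2 has {gold, pink, blue, green, teal}, leaving only red.
Period 5, room 1: period 5 has {gold, grey, red, blue, teal} and room 1 has {gold, grey, pink, teal}, leaving only green.
Period 5, room 5: period 5 has {gold, grey, red, blue, green, teal} and room 5 has {gold, grey, red, blue, green, teal}, leaving only pink.
Period 6, room 1: period 6 has {red, green, teal} and room 1 has {gold, grey, pink, green, teal}, leaving only blue.
Period 7 already has {gold, grey, pink, green} and room 1 already has {gold, grey, pink, blue, green, teal}, so period 7, room 1 must be red.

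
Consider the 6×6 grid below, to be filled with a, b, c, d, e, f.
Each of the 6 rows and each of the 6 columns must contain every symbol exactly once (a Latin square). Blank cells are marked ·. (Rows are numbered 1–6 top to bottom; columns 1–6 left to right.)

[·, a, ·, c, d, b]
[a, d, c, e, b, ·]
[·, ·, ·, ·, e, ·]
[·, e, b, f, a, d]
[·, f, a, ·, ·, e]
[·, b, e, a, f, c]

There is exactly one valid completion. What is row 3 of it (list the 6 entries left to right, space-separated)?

f c d b e a

Row 3, column 2: row 3 has {e} and column 2 has {a, b, d, e, f}, leaving only c.
Row 1, column 3: row 1 has {a, b, c, d} and column 3 has {a, b, c, e}, leaving only f.
Row 3, column 3: row 3 has {c, e} and column 3 has {a, b, c, e, f}, leaving only d.
Row 3, column 4: row 3 has {c, d, e} and column 4 has {a, c, e, f}, leaving only b.
Row 3, column 1: row 3 has {b, c, d, e} and column 1 has {a}, leaving only f.
Row 3, column 6: row 3 has {b, c, d, e, f} and column 6 has {b, c, d, e}, leaving only a.
So row 3 reads: f c d b e a.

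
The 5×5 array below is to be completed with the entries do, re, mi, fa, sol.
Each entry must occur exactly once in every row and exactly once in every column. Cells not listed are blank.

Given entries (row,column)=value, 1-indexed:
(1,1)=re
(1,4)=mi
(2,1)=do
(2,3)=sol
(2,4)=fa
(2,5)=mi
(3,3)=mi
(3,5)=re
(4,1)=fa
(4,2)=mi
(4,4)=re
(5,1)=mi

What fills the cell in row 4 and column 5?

Row 2, column 2: row 2 has {do, mi, fa, sol} and column 2 has {mi}, leaving only re.
Row 3, column 1: row 3 has {re, mi} and column 1 has {do, re, mi, fa}, leaving only sol.
Row 3, column 4: row 3 has {re, mi, sol} and column 4 has {re, mi, fa}, leaving only do.
Row 3, column 2: row 3 has {do, re, mi, sol} and column 2 has {re, mi}, leaving only fa.
Row 4, column 3: row 4 has {re, mi, fa} and column 3 has {mi, sol}, leaving only do.
Row 4 already has {do, re, mi, fa} and column 5 already has {re, mi}, so row 4, column 5 must be sol.

sol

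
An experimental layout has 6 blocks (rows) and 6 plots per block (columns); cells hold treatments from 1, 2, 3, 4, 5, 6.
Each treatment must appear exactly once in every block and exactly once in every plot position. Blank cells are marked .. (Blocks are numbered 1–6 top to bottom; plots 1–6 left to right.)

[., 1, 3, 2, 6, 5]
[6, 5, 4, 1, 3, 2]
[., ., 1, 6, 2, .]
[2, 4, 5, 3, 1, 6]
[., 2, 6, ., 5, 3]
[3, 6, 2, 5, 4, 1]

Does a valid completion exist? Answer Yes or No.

Yes

No block or plot among the givens repeats a symbol, and propagating forced cells runs into no contradiction.
One valid completion exists (for instance, 4 1 3 2 6 5 / 6 5 4 1 3 2 / 5 3 1 6 2 4 / 2 4 5 3 1 6 / 1 2 6 4 5 3 / 3 6 2 5 4 1).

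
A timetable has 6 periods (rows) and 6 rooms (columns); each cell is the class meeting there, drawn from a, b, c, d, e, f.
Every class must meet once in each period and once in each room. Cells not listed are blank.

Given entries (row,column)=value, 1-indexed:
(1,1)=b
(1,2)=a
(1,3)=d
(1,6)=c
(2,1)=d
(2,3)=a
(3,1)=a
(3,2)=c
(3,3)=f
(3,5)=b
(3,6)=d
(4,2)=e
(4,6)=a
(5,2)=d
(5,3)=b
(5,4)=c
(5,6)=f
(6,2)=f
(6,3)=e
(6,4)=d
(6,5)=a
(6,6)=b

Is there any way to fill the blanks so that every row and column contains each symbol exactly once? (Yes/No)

Period 2, room 2: period 2 has {a, d} and room 2 has {a, c, d, e, f}, so it must be b.
Period 2, room 6: period 2 has {a, b, d} and room 6 has {a, b, c, d, f}, so it must be e.
Period 2, room 4: period 2 has {a, b, d, e} and room 4 has {c, d}, so it must be f.
Period 1, room 4: period 1 has {a, b, c, d} and room 4 has {c, d, f}, so it must be e.
Now period 3, room 4: period 3 together with room 4 already contain {a, b, c, d, e, f} — every symbol — so nothing can go there. The grid has no valid completion.

No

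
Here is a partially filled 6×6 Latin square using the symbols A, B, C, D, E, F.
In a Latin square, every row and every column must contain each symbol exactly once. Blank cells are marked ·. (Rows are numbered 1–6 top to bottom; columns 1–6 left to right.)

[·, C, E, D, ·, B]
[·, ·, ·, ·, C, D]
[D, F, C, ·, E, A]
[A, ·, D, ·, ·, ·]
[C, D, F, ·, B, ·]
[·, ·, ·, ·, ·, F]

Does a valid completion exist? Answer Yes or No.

No row or column among the givens repeats a symbol, and propagating forced cells runs into no contradiction.
One valid completion exists (for instance, F C E D A B / B E A F C D / D F C B E A / A B D E F C / C D F A B E / E A B C D F).

Yes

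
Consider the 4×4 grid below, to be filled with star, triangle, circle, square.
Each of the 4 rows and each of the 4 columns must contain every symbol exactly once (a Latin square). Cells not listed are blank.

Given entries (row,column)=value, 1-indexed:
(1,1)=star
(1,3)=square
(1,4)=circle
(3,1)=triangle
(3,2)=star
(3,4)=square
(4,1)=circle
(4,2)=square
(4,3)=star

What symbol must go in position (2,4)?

star

Row 1, column 2: row 1 has {star, circle, square} and column 2 has {star, square}, leaving only triangle.
Row 2, column 1: row 2 has {} and column 1 has {star, triangle, circle}, leaving only square.
Row 2, column 2: row 2 has {square} and column 2 has {star, triangle, square}, leaving only circle.
Row 2, column 3: row 2 has {circle, square} and column 3 has {star, square}, leaving only triangle.
Row 2 already has {triangle, circle, square} and column 4 already has {circle, square}, so row 2, column 4 must be star.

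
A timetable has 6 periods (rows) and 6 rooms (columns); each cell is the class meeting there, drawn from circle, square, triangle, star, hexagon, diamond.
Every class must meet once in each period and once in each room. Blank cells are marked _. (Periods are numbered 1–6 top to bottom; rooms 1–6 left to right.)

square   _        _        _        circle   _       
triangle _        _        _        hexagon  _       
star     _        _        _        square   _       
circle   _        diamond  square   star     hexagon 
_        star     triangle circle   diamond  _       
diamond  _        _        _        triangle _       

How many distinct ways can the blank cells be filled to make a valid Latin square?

Period 1, room 2: eliminating its period and room leaves {triangle, hexagon, diamond}.
Period 1, room 3: eliminating its period and room leaves {star, hexagon}.
Period 1, room 4: eliminating its period and room leaves {triangle, star, hexagon, diamond}.
Period 1, room 6: eliminating its period and room leaves {triangle, star, diamond}.
Period 2, room 2: eliminating its period and room leaves {circle, square, diamond}.
Period 2, room 3: eliminating its period and room leaves {circle, square, star}.
Period 2, room 4: eliminating its period and room leaves {star, diamond}.
Period 2, room 6: eliminating its period and room leaves {circle, square, star, diamond}.
Period 3, room 2: eliminating its period and room leaves {circle, triangle, hexagon, diamond}.
Period 3, room 3: eliminating its period and room leaves {circle, hexagon}.
Period 3, room 4: eliminating its period and room leaves {triangle, hexagon, diamond}.
Period 3, room 6: eliminating its period and room leaves {circle, triangle, diamond}.
Period 4, room 2: eliminating its period and room leaves {triangle}.
Period 5, room 1: eliminating its period and room leaves {hexagon}.
Period 5, room 6: eliminating its period and room leaves {square}.
Period 6, room 2: eliminating its period and room leaves {circle, square, hexagon}.
Period 6, room 3: eliminating its period and room leaves {circle, square, star, hexagon}.
Period 6, room 4: eliminating its period and room leaves {star, hexagon}.
Period 6, room 6: eliminating its period and room leaves {circle, square, star}.
Enumerating the assignments across these blanks that avoid any period or room repeat gives 10 completions.

10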